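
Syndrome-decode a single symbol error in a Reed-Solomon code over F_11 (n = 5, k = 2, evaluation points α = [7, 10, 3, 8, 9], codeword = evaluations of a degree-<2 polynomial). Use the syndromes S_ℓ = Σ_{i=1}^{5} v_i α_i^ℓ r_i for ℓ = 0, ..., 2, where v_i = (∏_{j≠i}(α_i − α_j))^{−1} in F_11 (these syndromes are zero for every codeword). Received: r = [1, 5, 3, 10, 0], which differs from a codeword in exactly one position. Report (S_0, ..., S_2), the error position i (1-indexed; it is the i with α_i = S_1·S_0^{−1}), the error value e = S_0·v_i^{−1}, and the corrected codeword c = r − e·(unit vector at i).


S = (7, 1, 8), error at position 4, error magnitude e = 4, c = [1, 5, 3, 6, 0].

Step 1: column multipliers v_i = (∏_{j≠i}(α_i − α_j))^{−1} mod 11.
  i = 1 (α = 7): (7−10)(7−3)(7−8)(7−9) = (−3)·4·(−1)·(−2) = −24 ≡ 9, so v_1 = 9^{−1} = 5 (mod 11).
  i = 2 (α = 10): (10−7)(10−3)(10−8)(10−9) = 3·7·2·1 = 42 ≡ 9, so v_2 = 9^{−1} = 5 (mod 11).
  i = 3 (α = 3): (3−7)(3−10)(3−8)(3−9) = (−4)·(−7)·(−5)·(−6) = 840 ≡ 4, so v_3 = 4^{−1} = 3 (mod 11).
  i = 4 (α = 8): (8−7)(8−10)(8−3)(8−9) = 1·(−2)·5·(−1) = 10 ≡ 10, so v_4 = 10^{−1} = 10 (mod 11).
  i = 5 (α = 9): (9−7)(9−10)(9−3)(9−8) = 2·(−1)·6·1 = −12 ≡ 10, so v_5 = 10^{−1} = 10 (mod 11).
  v = [5, 5, 3, 10, 10].
Step 2: syndromes of r = [1, 5, 3, 10, 0] (all sums mod 11).
  S_0 = Σ v_i r_i = 5·1 + 5·5 + 3·3 + 10·10 + 10·0 = 139 ≡ 7.
  S_1 = Σ v_i α_i r_i = 5·7·1 + 5·10·5 + 3·3·3 + 10·8·10 + 10·9·0 = 1112 ≡ 1.
  α_i^2 mod 11 = [5, 1, 9, 9, 4].
  S_2 = Σ v_i α_i^2 r_i = 5·5·1 + 5·1·5 + 3·9·3 + 10·9·10 + 10·4·0 = 1031 ≡ 8.
  S = (7, 1, 8) ≠ 0, so r is not a codeword (an error is present).
Step 3: locate the error. For a single error e at position i, S_ℓ = v_i·e·α_i^ℓ, so α_err = S_1/S_0.
  S_0^{−1} = 7^{−1} = 8 (mod 11), so α_err = 1·8 = 8 ≡ 8 = α_4. Error position i = 4.
  Consistency check: S_2/S_1 = 8·1 = 8 ≡ 8 = α_err ✓ (single-error assumption holds).
Step 4: error magnitude e = S_0/v_4 = S_0·∏_{j≠4}(α_4 − α_j) = 7·10 = 70 ≡ 4 (mod 11).
Step 5: correct position 4: c_4 = r_4 − e = 10 − 4 ≡ 6 (mod 11). Hence c = [1, 5, 3, 6, 0].
  Check: interpolating c through the α_i gives m(x) = 10 + 5·x (degree < 2) with m(α_i) = c_i for every i, so c is indeed a codeword.


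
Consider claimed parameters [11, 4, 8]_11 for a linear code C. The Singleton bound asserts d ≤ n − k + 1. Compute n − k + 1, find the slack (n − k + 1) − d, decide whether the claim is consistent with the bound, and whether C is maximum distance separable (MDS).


Singleton RHS = n − k + 1 = 8, slack = 0, bound satisfied, MDS.

Singleton bound: d ≤ n − k + 1.
Here n = 11, k = 4, so n − k + 1 = 8.
Given d = 8, check d ≤ 8: YES.
Slack = (n − k + 1) − d = 0.
The code is MDS (slack = 0).
Description: the claimed parameters are [11, 4, 8]_11; such a code would be MDS (meets Singleton bound).


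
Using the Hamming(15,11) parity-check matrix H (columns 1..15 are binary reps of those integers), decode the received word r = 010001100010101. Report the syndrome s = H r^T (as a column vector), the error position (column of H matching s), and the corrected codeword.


s = (1, 0, 1, 0)^T, error position = 10, corrected codeword c = 010001100110101

Compute s = H r^T mod 2 one row at a time:
  s_1 = 0 + 0 + 0 + 1 + 0 + 1 + 0 + 1 = 3 ≡ 1 (mod 2).
  s_2 = 0 + 0 + 1 + 1 + 0 + 1 + 0 + 1 = 4 ≡ 0 (mod 2).
  s_3 = 1 + 0 + 1 + 1 + 0 + 1 + 0 + 1 = 5 ≡ 1 (mod 2).
  s_4 = 0 + 0 + 0 + 1 + 0 + 1 + 1 + 1 = 4 ≡ 0 (mod 2).
s = (1, 0, 1, 0)^T — this equals column 10 of H (binary 1010), so error is at position 10.
Correct: flip bit 10 of r = 010001100010101 to get c = 010001100110101.


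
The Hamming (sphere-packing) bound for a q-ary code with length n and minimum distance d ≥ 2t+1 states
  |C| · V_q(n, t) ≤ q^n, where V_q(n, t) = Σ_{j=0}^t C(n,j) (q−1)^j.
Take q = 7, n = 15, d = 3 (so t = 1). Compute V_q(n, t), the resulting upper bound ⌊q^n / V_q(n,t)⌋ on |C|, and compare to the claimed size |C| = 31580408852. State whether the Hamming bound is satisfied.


V_q(n, t) = 91, q^n = 4747561509943, Hamming bound = 52171005603, |C| = 31580408852 ≤ bound (satisfied).

Step 1: Compute V_q(n, t) = Σ_{j=0}^1 C(n, j) (q−1)^j.
  j = 0: C(15,0)·(6)^0 = 1·1 = 1.
  j = 1: C(15,1)·(6)^1 = 15·6 = 90.
  V_q(n, t) = 1 + 90 = 91.
Step 2: q^n = 7^15 = 4747561509943.
Step 3: Hamming bound ⌊q^n / V_q(n,t)⌋ = ⌊4747561509943/91⌋ = 52171005603.
Step 4: Compare |C| = 31580408852 to 52171005603: satisfied.
The claimed |C| lies below the Hamming bound.


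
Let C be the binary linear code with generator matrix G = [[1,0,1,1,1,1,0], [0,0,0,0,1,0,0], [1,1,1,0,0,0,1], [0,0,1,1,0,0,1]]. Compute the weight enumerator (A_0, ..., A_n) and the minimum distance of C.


Weight distribution: A_0 = 1, A_1 = 1, A_3 = 4, A_4 = 7, A_5 = 3. Minimum distance d = 1.

Enumerate all 2^4 = 16 messages m ∈ F_2^4.
For each, compute codeword c = mG in F_2^7, then tally its weight.
  m = 0000 → c = 0000000, weight = 0.
  m = 1000 → c = 1011110, weight = 5.
  m = 0100 → c = 0000100, weight = 1.
  m = 1100 → c = 1011010, weight = 4.
  m = 0010 → c = 1110001, weight = 4.
  m = 1010 → c = 0101111, weight = 5.
  m = 0110 → c = 1110101, weight = 5.
  m = 1110 → c = 0101011, weight = 4.
  m = 0001 → c = 0011001, weight = 3.
  m = 1001 → c = 1000111, weight = 4.
  m = 0101 → c = 0011101, weight = 4.
  m = 1101 → c = 1000011, weight = 3.
  m = 0011 → c = 1101000, weight = 3.
  m = 1011 → c = 0110110, weight = 4.
  m = 0111 → c = 1101100, weight = 4.
  m = 1111 → c = 0110010, weight = 3.
Tally weights:
  weight 0: 1 codewords.
  weight 1: 1 codewords.
  weight 3: 4 codewords.
  weight 4: 7 codewords.
  weight 5: 3 codewords.
Minimum distance d = smallest w > 0 with A_w > 0 = 1.
Sanity: Σ A_w = 16 = 2^4 = 16 ✓.


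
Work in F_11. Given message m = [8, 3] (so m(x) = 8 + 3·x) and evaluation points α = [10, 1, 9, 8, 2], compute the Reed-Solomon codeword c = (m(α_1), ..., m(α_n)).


c = [5, 0, 2, 10, 3]

Message polynomial: m(x) = 8 + 3·x (mod 11).
For each evaluation point α_i, compute m(α_i) mod 11:
  α_1 = 10: Horner steps 3 → 5, so m(10) = 5.
  α_2 = 1: Horner steps 3 → 0, so m(1) = 0.
  α_3 = 9: Horner steps 3 → 2, so m(9) = 2.
  α_4 = 8: Horner steps 3 → 10, so m(8) = 10.
  α_5 = 2: Horner steps 3 → 3, so m(2) = 3.
Codeword c = [5, 0, 2, 10, 3] ∈ F_11^5.


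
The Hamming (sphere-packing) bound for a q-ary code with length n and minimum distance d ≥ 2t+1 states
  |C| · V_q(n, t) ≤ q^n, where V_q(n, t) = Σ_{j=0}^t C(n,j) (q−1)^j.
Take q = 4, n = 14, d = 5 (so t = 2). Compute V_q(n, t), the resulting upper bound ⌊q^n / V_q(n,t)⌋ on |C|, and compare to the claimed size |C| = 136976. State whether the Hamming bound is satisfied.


V_q(n, t) = 862, q^n = 268435456, Hamming bound = 311410, |C| = 136976 ≤ bound (satisfied).

Step 1: Compute V_q(n, t) = Σ_{j=0}^2 C(n, j) (q−1)^j.
  j = 0: C(14,0)·(3)^0 = 1·1 = 1.
  j = 1: C(14,1)·(3)^1 = 14·3 = 42.
  j = 2: C(14,2)·(3)^2 = 91·9 = 819.
  V_q(n, t) = 1 + 42 + 819 = 862.
Step 2: q^n = 4^14 = 268435456.
Step 3: Hamming bound ⌊q^n / V_q(n,t)⌋ = ⌊268435456/862⌋ = 311410.
Step 4: Compare |C| = 136976 to 311410: satisfied.
The claimed |C| lies below the Hamming bound.


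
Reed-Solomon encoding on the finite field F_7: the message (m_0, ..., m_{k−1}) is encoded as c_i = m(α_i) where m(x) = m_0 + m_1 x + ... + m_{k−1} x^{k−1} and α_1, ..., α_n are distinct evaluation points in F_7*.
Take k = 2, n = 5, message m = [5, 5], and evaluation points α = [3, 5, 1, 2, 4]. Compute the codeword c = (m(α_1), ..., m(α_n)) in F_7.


c = [6, 2, 3, 1, 4]

Message polynomial: m(x) = 5 + 5·x (mod 7).
For each evaluation point α_i, compute m(α_i) mod 7:
  α_1 = 3: Horner steps 5 → 6, so m(3) = 6.
  α_2 = 5: Horner steps 5 → 2, so m(5) = 2.
  α_3 = 1: Horner steps 5 → 3, so m(1) = 3.
  α_4 = 2: Horner steps 5 → 1, so m(2) = 1.
  α_5 = 4: Horner steps 5 → 4, so m(4) = 4.
Codeword c = [6, 2, 3, 1, 4] ∈ F_7^5.


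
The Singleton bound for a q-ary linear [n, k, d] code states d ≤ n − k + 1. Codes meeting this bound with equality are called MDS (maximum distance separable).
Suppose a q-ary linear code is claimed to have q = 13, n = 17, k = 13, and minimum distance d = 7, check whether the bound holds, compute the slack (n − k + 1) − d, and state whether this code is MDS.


Singleton RHS = n − k + 1 = 5, slack = -2, bound violated (no such code; not MDS).

Singleton bound: d ≤ n − k + 1.
Here n = 17, k = 13, so n − k + 1 = 5.
Given d = 7, check d ≤ 5: NO.
Slack = (n − k + 1) − d = -2.
The slack is negative: d = 7 exceeds n − k + 1 = 5 by 2, so the Singleton bound is violated and no linear [17, 13, 7]_13 code can exist. In particular it is not MDS (MDS requires d = n − k + 1 exactly).
Description: the claimed parameters are [17, 13, 7]_13; such a code would be impossible (violates the Singleton bound).


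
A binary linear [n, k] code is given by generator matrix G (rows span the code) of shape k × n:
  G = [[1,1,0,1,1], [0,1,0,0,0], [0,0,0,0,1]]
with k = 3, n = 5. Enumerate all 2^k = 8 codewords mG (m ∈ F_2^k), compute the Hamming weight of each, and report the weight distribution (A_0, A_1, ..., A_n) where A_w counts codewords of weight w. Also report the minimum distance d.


Weight distribution: A_0 = 1, A_1 = 2, A_2 = 2, A_3 = 2, A_4 = 1. Minimum distance d = 1.

Enumerate all 2^3 = 8 messages m ∈ F_2^3.
For each, compute codeword c = mG in F_2^5, then tally its weight.
  m = 000 → c = 00000, weight = 0.
  m = 100 → c = 11011, weight = 4.
  m = 010 → c = 01000, weight = 1.
  m = 110 → c = 10011, weight = 3.
  m = 001 → c = 00001, weight = 1.
  m = 101 → c = 11010, weight = 3.
  m = 011 → c = 01001, weight = 2.
  m = 111 → c = 10010, weight = 2.
Tally weights:
  weight 0: 1 codewords.
  weight 1: 2 codewords.
  weight 2: 2 codewords.
  weight 3: 2 codewords.
  weight 4: 1 codewords.
Minimum distance d = smallest w > 0 with A_w > 0 = 1.
Sanity: Σ A_w = 8 = 2^3 = 8 ✓.


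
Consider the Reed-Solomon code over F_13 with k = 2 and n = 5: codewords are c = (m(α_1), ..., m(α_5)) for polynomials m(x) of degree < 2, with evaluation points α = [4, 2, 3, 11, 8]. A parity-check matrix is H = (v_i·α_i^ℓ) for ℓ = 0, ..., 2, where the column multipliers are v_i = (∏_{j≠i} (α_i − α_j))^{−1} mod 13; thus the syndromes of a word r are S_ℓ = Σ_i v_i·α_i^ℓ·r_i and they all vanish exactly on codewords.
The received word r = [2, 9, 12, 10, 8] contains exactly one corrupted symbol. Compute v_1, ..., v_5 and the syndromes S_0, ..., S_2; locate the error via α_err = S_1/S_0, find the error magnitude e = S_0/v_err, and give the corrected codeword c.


S = (5, 1, 8), error at position 5, error magnitude e = 7, c = [2, 9, 12, 10, 1].

Step 1: column multipliers v_i = (∏_{j≠i}(α_i − α_j))^{−1} mod 13.
  i = 1 (α = 4): (4−2)(4−3)(4−11)(4−8) = 2·1·(−7)·(−4) = 56 ≡ 4, so v_1 = 4^{−1} = 10 (mod 13).
  i = 2 (α = 2): (2−4)(2−3)(2−11)(2−8) = (−2)·(−1)·(−9)·(−6) = 108 ≡ 4, so v_2 = 4^{−1} = 10 (mod 13).
  i = 3 (α = 3): (3−4)(3−2)(3−11)(3−8) = (−1)·1·(−8)·(−5) = −40 ≡ 12, so v_3 = 12^{−1} = 12 (mod 13).
  i = 4 (α = 11): (11−4)(11−2)(11−3)(11−8) = 7·9·8·3 = 1512 ≡ 4, so v_4 = 4^{−1} = 10 (mod 13).
  i = 5 (α = 8): (8−4)(8−2)(8−3)(8−11) = 4·6·5·(−3) = −360 ≡ 4, so v_5 = 4^{−1} = 10 (mod 13).
  v = [10, 10, 12, 10, 10].
Step 2: syndromes of r = [2, 9, 12, 10, 8] (all sums mod 13).
  S_0 = Σ v_i r_i = 10·2 + 10·9 + 12·12 + 10·10 + 10·8 = 434 ≡ 5.
  S_1 = Σ v_i α_i r_i = 10·4·2 + 10·2·9 + 12·3·12 + 10·11·10 + 10·8·8 = 2432 ≡ 1.
  α_i^2 mod 13 = [3, 4, 9, 4, 12].
  S_2 = Σ v_i α_i^2 r_i = 10·3·2 + 10·4·9 + 12·9·12 + 10·4·10 + 10·12·8 = 3076 ≡ 8.
  S = (5, 1, 8) ≠ 0, so r is not a codeword (an error is present).
Step 3: locate the error. For a single error e at position i, S_ℓ = v_i·e·α_i^ℓ, so α_err = S_1/S_0.
  S_0^{−1} = 5^{−1} = 8 (mod 13), so α_err = 1·8 = 8 ≡ 8 = α_5. Error position i = 5.
  Consistency check: S_2/S_1 = 8·1 = 8 ≡ 8 = α_err ✓ (single-error assumption holds).
Step 4: error magnitude e = S_0/v_5 = S_0·∏_{j≠5}(α_5 − α_j) = 5·4 = 20 ≡ 7 (mod 13).
Step 5: correct position 5: c_5 = r_5 − e = 8 − 7 ≡ 1 (mod 13). Hence c = [2, 9, 12, 10, 1].
  Check: interpolating c through the α_i gives m(x) = 3 + 3·x (degree < 2) with m(α_i) = c_i for every i, so c is indeed a codeword.


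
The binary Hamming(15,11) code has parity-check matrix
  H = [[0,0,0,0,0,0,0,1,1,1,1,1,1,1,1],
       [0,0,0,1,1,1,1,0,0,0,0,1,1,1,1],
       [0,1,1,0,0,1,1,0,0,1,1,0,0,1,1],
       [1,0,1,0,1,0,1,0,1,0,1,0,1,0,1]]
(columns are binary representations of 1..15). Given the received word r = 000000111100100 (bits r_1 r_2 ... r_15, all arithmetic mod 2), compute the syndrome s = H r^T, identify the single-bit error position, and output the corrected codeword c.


s = (0, 0, 0, 1)^T, error position = 1, corrected codeword c = 100000111100100

Compute s = H r^T mod 2 one row at a time:
  s_1 = 1 + 1 + 1 + 0 + 0 + 1 + 0 + 0 = 4 ≡ 0 (mod 2).
  s_2 = 0 + 0 + 0 + 1 + 0 + 1 + 0 + 0 = 2 ≡ 0 (mod 2).
  s_3 = 0 + 0 + 0 + 1 + 1 + 0 + 0 + 0 = 2 ≡ 0 (mod 2).
  s_4 = 0 + 0 + 0 + 1 + 1 + 0 + 1 + 0 = 3 ≡ 1 (mod 2).
s = (0, 0, 0, 1)^T — this equals column 1 of H (binary 0001), so error is at position 1.
Correct: flip bit 1 of r = 000000111100100 to get c = 100000111100100.


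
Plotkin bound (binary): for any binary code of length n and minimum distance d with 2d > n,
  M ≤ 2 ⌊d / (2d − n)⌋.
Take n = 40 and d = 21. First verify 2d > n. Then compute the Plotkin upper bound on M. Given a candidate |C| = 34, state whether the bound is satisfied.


Plotkin bound M ≤ 20; given |C| = 34 > bound (violated).

Check applicability: 2d = 42, n = 40.
2d − n = 2 > 0, so Plotkin applies.
Compute d/(2d−n) = 21/2 ≈ 10.5000.
⌊d/(2d−n)⌋ = 10.
Plotkin bound: M ≤ 2·10 = 20.
Given |C| = 34, check: VIOLATED.
This |C| is above the Plotkin bound, so no binary code with n = 40, d = 21 and 34 codewords exists.


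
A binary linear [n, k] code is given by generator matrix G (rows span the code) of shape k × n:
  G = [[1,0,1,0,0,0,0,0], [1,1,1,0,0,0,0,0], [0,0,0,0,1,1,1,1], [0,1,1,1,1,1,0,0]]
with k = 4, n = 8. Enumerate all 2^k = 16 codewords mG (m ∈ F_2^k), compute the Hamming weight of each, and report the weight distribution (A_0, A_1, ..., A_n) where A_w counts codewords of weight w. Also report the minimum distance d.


Weight distribution: A_0 = 1, A_1 = 1, A_2 = 1, A_3 = 1, A_4 = 5, A_5 = 5, A_6 = 1, A_7 = 1. Minimum distance d = 1.

Enumerate all 2^4 = 16 messages m ∈ F_2^4.
For each, compute codeword c = mG in F_2^8, then tally its weight.
  m = 0000 → c = 00000000, weight = 0.
  m = 1000 → c = 10100000, weight = 2.
  m = 0100 → c = 11100000, weight = 3.
  m = 1100 → c = 01000000, weight = 1.
  m = 0010 → c = 00001111, weight = 4.
  m = 1010 → c = 10101111, weight = 6.
  m = 0110 → c = 11101111, weight = 7.
  m = 1110 → c = 01001111, weight = 5.
  m = 0001 → c = 01111100, weight = 5.
  m = 1001 → c = 11011100, weight = 5.
  m = 0101 → c = 10011100, weight = 4.
  m = 1101 → c = 00111100, weight = 4.
  m = 0011 → c = 01110011, weight = 5.
  m = 1011 → c = 11010011, weight = 5.
  m = 0111 → c = 10010011, weight = 4.
  m = 1111 → c = 00110011, weight = 4.
Tally weights:
  weight 0: 1 codewords.
  weight 1: 1 codewords.
  weight 2: 1 codewords.
  weight 3: 1 codewords.
  weight 4: 5 codewords.
  weight 5: 5 codewords.
  weight 6: 1 codewords.
  weight 7: 1 codewords.
Minimum distance d = smallest w > 0 with A_w > 0 = 1.
Sanity: Σ A_w = 16 = 2^4 = 16 ✓.


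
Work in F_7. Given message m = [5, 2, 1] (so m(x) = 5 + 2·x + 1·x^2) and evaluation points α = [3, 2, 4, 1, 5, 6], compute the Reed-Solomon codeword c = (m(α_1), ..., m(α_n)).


c = [6, 6, 1, 1, 5, 4]

Message polynomial: m(x) = 5 + 2·x + 1·x^2 (mod 7).
For each evaluation point α_i, compute m(α_i) mod 7:
  α_1 = 3: Horner steps 1 → 5 → 6, so m(3) = 6.
  α_2 = 2: Horner steps 1 → 4 → 6, so m(2) = 6.
  α_3 = 4: Horner steps 1 → 6 → 1, so m(4) = 1.
  α_4 = 1: Horner steps 1 → 3 → 1, so m(1) = 1.
  α_5 = 5: Horner steps 1 → 0 → 5, so m(5) = 5.
  α_6 = 6: Horner steps 1 → 1 → 4, so m(6) = 4.
Codeword c = [6, 6, 1, 1, 5, 4] ∈ F_7^6.


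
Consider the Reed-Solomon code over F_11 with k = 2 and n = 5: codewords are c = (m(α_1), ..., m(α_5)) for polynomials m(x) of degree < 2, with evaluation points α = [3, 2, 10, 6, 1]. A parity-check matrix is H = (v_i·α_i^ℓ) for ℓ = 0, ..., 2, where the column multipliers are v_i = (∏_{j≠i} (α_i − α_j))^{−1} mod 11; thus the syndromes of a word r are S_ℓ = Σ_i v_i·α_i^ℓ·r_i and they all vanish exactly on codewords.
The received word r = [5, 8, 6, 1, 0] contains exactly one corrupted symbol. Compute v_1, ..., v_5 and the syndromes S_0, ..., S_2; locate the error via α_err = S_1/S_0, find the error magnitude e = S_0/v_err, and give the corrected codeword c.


S = (8, 4, 2), error at position 4, error magnitude e = 5, c = [5, 8, 6, 7, 0].

Step 1: column multipliers v_i = (∏_{j≠i}(α_i − α_j))^{−1} mod 11.
  i = 1 (α = 3): (3−2)(3−10)(3−6)(3−1) = 1·(−7)·(−3)·2 = 42 ≡ 9, so v_1 = 9^{−1} = 5 (mod 11).
  i = 2 (α = 2): (2−3)(2−10)(2−6)(2−1) = (−1)·(−8)·(−4)·1 = −32 ≡ 1, so v_2 = 1^{−1} = 1 (mod 11).
  i = 3 (α = 10): (10−3)(10−2)(10−6)(10−1) = 7·8·4·9 = 2016 ≡ 3, so v_3 = 3^{−1} = 4 (mod 11).
  i = 4 (α = 6): (6−3)(6−2)(6−10)(6−1) = 3·4·(−4)·5 = −240 ≡ 2, so v_4 = 2^{−1} = 6 (mod 11).
  i = 5 (α = 1): (1−3)(1−2)(1−10)(1−6) = (−2)·(−1)·(−9)·(−5) = 90 ≡ 2, so v_5 = 2^{−1} = 6 (mod 11).
  v = [5, 1, 4, 6, 6].
Step 2: syndromes of r = [5, 8, 6, 1, 0] (all sums mod 11).
  S_0 = Σ v_i r_i = 5·5 + 1·8 + 4·6 + 6·1 + 6·0 = 63 ≡ 8.
  S_1 = Σ v_i α_i r_i = 5·3·5 + 1·2·8 + 4·10·6 + 6·6·1 + 6·1·0 = 367 ≡ 4.
  α_i^2 mod 11 = [9, 4, 1, 3, 1].
  S_2 = Σ v_i α_i^2 r_i = 5·9·5 + 1·4·8 + 4·1·6 + 6·3·1 + 6·1·0 = 299 ≡ 2.
  S = (8, 4, 2) ≠ 0, so r is not a codeword (an error is present).
Step 3: locate the error. For a single error e at position i, S_ℓ = v_i·e·α_i^ℓ, so α_err = S_1/S_0.
  S_0^{−1} = 8^{−1} = 7 (mod 11), so α_err = 4·7 = 28 ≡ 6 = α_4. Error position i = 4.
  Consistency check: S_2/S_1 = 2·3 = 6 ≡ 6 = α_err ✓ (single-error assumption holds).
Step 4: error magnitude e = S_0/v_4 = S_0·∏_{j≠4}(α_4 − α_j) = 8·2 = 16 ≡ 5 (mod 11).
Step 5: correct position 4: c_4 = r_4 − e = 1 − 5 ≡ 7 (mod 11). Hence c = [5, 8, 6, 7, 0].
  Check: interpolating c through the α_i gives m(x) = 3 + 8·x (degree < 2) with m(α_i) = c_i for every i, so c is indeed a codeword.


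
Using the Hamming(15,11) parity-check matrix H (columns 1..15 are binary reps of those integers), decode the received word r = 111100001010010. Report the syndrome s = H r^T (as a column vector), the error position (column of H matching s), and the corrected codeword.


s = (1, 0, 0, 0)^T, error position = 8, corrected codeword c = 111100011010010

Compute s = H r^T mod 2 one row at a time:
  s_1 = 0 + 1 + 0 + 1 + 0 + 0 + 1 + 0 = 3 ≡ 1 (mod 2).
  s_2 = 1 + 0 + 0 + 0 + 0 + 0 + 1 + 0 = 2 ≡ 0 (mod 2).
  s_3 = 1 + 1 + 0 + 0 + 0 + 1 + 1 + 0 = 4 ≡ 0 (mod 2).
  s_4 = 1 + 1 + 0 + 0 + 1 + 1 + 0 + 0 = 4 ≡ 0 (mod 2).
s = (1, 0, 0, 0)^T — this equals column 8 of H (binary 1000), so error is at position 8.
Correct: flip bit 8 of r = 111100001010010 to get c = 111100011010010.


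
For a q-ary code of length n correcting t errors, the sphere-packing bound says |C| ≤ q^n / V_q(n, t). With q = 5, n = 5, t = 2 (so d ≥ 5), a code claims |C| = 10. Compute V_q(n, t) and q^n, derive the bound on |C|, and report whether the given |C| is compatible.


V_q(n, t) = 181, q^n = 3125, Hamming bound = 17, |C| = 10 ≤ bound (satisfied).

Step 1: Compute V_q(n, t) = Σ_{j=0}^2 C(n, j) (q−1)^j.
  j = 0: C(5,0)·(4)^0 = 1·1 = 1.
  j = 1: C(5,1)·(4)^1 = 5·4 = 20.
  j = 2: C(5,2)·(4)^2 = 10·16 = 160.
  V_q(n, t) = 1 + 20 + 160 = 181.
Step 2: q^n = 5^5 = 3125.
Step 3: Hamming bound ⌊q^n / V_q(n,t)⌋ = ⌊3125/181⌋ = 17.
Step 4: Compare |C| = 10 to 17: satisfied.
The claimed |C| lies below the Hamming bound.


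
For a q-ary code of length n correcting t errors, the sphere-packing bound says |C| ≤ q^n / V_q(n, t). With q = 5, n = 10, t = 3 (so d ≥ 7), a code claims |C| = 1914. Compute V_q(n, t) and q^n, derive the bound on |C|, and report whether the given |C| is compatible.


V_q(n, t) = 8441, q^n = 9765625, Hamming bound = 1156, |C| = 1914 > bound (violated).

Step 1: Compute V_q(n, t) = Σ_{j=0}^3 C(n, j) (q−1)^j.
  j = 0: C(10,0)·(4)^0 = 1·1 = 1.
  j = 1: C(10,1)·(4)^1 = 10·4 = 40.
  j = 2: C(10,2)·(4)^2 = 45·16 = 720.
  j = 3: C(10,3)·(4)^3 = 120·64 = 7680.
  V_q(n, t) = 1 + 40 + 720 + 7680 = 8441.
Step 2: q^n = 5^10 = 9765625.
Step 3: Hamming bound ⌊q^n / V_q(n,t)⌋ = ⌊9765625/8441⌋ = 1156.
Step 4: Compare |C| = 1914 to 1156: violated.
The claimed |C| lies above the Hamming bound, so no 5-ary code of length 10 with d ≥ 7 can have 1914 codewords.


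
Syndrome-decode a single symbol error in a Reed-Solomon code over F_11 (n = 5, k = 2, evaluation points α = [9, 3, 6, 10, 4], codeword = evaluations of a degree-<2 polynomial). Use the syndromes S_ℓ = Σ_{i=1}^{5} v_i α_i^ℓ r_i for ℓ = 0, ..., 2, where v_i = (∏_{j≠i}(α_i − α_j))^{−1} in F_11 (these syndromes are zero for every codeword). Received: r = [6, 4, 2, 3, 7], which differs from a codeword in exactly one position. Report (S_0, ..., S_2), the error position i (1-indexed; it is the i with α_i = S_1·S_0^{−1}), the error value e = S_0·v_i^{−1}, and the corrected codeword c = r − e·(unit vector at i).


S = (8, 6, 10), error at position 1, error magnitude e = 6, c = [0, 4, 2, 3, 7].

Step 1: column multipliers v_i = (∏_{j≠i}(α_i − α_j))^{−1} mod 11.
  i = 1 (α = 9): (9−3)(9−6)(9−10)(9−4) = 6·3·(−1)·5 = −90 ≡ 9, so v_1 = 9^{−1} = 5 (mod 11).
  i = 2 (α = 3): (3−9)(3−6)(3−10)(3−4) = (−6)·(−3)·(−7)·(−1) = 126 ≡ 5, so v_2 = 5^{−1} = 9 (mod 11).
  i = 3 (α = 6): (6−9)(6−3)(6−10)(6−4) = (−3)·3·(−4)·2 = 72 ≡ 6, so v_3 = 6^{−1} = 2 (mod 11).
  i = 4 (α = 10): (10−9)(10−3)(10−6)(10−4) = 1·7·4·6 = 168 ≡ 3, so v_4 = 3^{−1} = 4 (mod 11).
  i = 5 (α = 4): (4−9)(4−3)(4−6)(4−10) = (−5)·1·(−2)·(−6) = −60 ≡ 6, so v_5 = 6^{−1} = 2 (mod 11).
  v = [5, 9, 2, 4, 2].
Step 2: syndromes of r = [6, 4, 2, 3, 7] (all sums mod 11).
  S_0 = Σ v_i r_i = 5·6 + 9·4 + 2·2 + 4·3 + 2·7 = 96 ≡ 8.
  S_1 = Σ v_i α_i r_i = 5·9·6 + 9·3·4 + 2·6·2 + 4·10·3 + 2·4·7 = 578 ≡ 6.
  α_i^2 mod 11 = [4, 9, 3, 1, 5].
  S_2 = Σ v_i α_i^2 r_i = 5·4·6 + 9·9·4 + 2·3·2 + 4·1·3 + 2·5·7 = 538 ≡ 10.
  S = (8, 6, 10) ≠ 0, so r is not a codeword (an error is present).
Step 3: locate the error. For a single error e at position i, S_ℓ = v_i·e·α_i^ℓ, so α_err = S_1/S_0.
  S_0^{−1} = 8^{−1} = 7 (mod 11), so α_err = 6·7 = 42 ≡ 9 = α_1. Error position i = 1.
  Consistency check: S_2/S_1 = 10·2 = 20 ≡ 9 = α_err ✓ (single-error assumption holds).
Step 4: error magnitude e = S_0/v_1 = S_0·∏_{j≠1}(α_1 − α_j) = 8·9 = 72 ≡ 6 (mod 11).
Step 5: correct position 1: c_1 = r_1 − e = 6 − 6 ≡ 0 (mod 11). Hence c = [0, 4, 2, 3, 7].
  Check: interpolating c through the α_i gives m(x) = 6 + 3·x (degree < 2) with m(α_i) = c_i for every i, so c is indeed a codeword.


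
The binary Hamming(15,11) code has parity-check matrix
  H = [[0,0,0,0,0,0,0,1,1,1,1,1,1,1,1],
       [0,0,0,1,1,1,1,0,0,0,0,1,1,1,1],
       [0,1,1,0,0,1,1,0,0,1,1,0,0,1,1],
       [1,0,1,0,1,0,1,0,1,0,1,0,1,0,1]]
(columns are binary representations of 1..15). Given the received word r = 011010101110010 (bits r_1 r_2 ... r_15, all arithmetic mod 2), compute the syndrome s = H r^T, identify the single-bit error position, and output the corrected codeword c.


s = (0, 1, 0, 1)^T, error position = 5, corrected codeword c = 011000101110010

Compute s = H r^T mod 2 one row at a time:
  s_1 = 0 + 1 + 1 + 1 + 0 + 0 + 1 + 0 = 4 ≡ 0 (mod 2).
  s_2 = 0 + 1 + 0 + 1 + 0 + 0 + 1 + 0 = 3 ≡ 1 (mod 2).
  s_3 = 1 + 1 + 0 + 1 + 1 + 1 + 1 + 0 = 6 ≡ 0 (mod 2).
  s_4 = 0 + 1 + 1 + 1 + 1 + 1 + 0 + 0 = 5 ≡ 1 (mod 2).
s = (0, 1, 0, 1)^T — this equals column 5 of H (binary 0101), so error is at position 5.
Correct: flip bit 5 of r = 011010101110010 to get c = 011000101110010.


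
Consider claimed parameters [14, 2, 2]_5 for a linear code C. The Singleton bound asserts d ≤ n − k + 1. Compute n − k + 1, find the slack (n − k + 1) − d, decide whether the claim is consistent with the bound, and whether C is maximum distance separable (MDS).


Singleton RHS = n − k + 1 = 13, slack = 11, bound satisfied, not MDS.

Singleton bound: d ≤ n − k + 1.
Here n = 14, k = 2, so n − k + 1 = 13.
Given d = 2, check d ≤ 13: YES.
Slack = (n − k + 1) − d = 11.
The code is NOT MDS (slack = 11 > 0).
Description: the claimed parameters are [14, 2, 2]_5; such a code would be non-MDS.


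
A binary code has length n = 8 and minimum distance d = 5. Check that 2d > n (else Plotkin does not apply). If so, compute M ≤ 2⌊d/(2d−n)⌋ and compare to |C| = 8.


Plotkin bound M ≤ 4; given |C| = 8 > bound (violated).

Check applicability: 2d = 10, n = 8.
2d − n = 2 > 0, so Plotkin applies.
Compute d/(2d−n) = 5/2 ≈ 2.5000.
⌊d/(2d−n)⌋ = 2.
Plotkin bound: M ≤ 2·2 = 4.
Given |C| = 8, check: VIOLATED.
This |C| is above the Plotkin bound, so no binary code with n = 8, d = 5 and 8 codewords exists.


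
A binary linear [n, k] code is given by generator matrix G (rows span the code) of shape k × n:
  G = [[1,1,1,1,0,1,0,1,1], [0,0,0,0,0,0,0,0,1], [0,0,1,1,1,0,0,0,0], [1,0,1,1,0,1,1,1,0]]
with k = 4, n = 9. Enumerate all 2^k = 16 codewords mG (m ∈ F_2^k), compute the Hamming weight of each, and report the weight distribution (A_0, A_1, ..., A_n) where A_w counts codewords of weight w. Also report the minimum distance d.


Weight distribution: A_0 = 1, A_1 = 1, A_2 = 1, A_3 = 2, A_4 = 1, A_5 = 3, A_6 = 5, A_7 = 2. Minimum distance d = 1.

Enumerate all 2^4 = 16 messages m ∈ F_2^4.
For each, compute codeword c = mG in F_2^9, then tally its weight.
  m = 0000 → c = 000000000, weight = 0.
  m = 1000 → c = 111101011, weight = 7.
  m = 0100 → c = 000000001, weight = 1.
  m = 1100 → c = 111101010, weight = 6.
  m = 0010 → c = 001110000, weight = 3.
  m = 1010 → c = 110011011, weight = 6.
  m = 0110 → c = 001110001, weight = 4.
  m = 1110 → c = 110011010, weight = 5.
  m = 0001 → c = 101101110, weight = 6.
  m = 1001 → c = 010000101, weight = 3.
  m = 0101 → c = 101101111, weight = 7.
  m = 1101 → c = 010000100, weight = 2.
  m = 0011 → c = 100011110, weight = 5.
  m = 1011 → c = 011110101, weight = 6.
  m = 0111 → c = 100011111, weight = 6.
  m = 1111 → c = 011110100, weight = 5.
Tally weights:
  weight 0: 1 codewords.
  weight 1: 1 codewords.
  weight 2: 1 codewords.
  weight 3: 2 codewords.
  weight 4: 1 codewords.
  weight 5: 3 codewords.
  weight 6: 5 codewords.
  weight 7: 2 codewords.
Minimum distance d = smallest w > 0 with A_w > 0 = 1.
Sanity: Σ A_w = 16 = 2^4 = 16 ✓.


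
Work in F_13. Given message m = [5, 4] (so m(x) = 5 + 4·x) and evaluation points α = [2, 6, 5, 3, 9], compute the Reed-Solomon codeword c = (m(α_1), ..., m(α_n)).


c = [0, 3, 12, 4, 2]

Message polynomial: m(x) = 5 + 4·x (mod 13).
For each evaluation point α_i, compute m(α_i) mod 13:
  α_1 = 2: Horner steps 4 → 0, so m(2) = 0.
  α_2 = 6: Horner steps 4 → 3, so m(6) = 3.
  α_3 = 5: Horner steps 4 → 12, so m(5) = 12.
  α_4 = 3: Horner steps 4 → 4, so m(3) = 4.
  α_5 = 9: Horner steps 4 → 2, so m(9) = 2.
Codeword c = [0, 3, 12, 4, 2] ∈ F_13^5.


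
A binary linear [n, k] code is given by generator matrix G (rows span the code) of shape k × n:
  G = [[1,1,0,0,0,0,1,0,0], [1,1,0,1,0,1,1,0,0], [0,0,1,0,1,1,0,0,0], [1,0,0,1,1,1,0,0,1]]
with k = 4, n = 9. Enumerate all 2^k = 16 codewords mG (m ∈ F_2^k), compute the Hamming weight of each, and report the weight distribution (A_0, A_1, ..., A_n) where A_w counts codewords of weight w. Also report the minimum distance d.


Weight distribution: A_0 = 1, A_2 = 1, A_3 = 4, A_4 = 3, A_5 = 4, A_6 = 3. Minimum distance d = 2.

Enumerate all 2^4 = 16 messages m ∈ F_2^4.
For each, compute codeword c = mG in F_2^9, then tally its weight.
  m = 0000 → c = 000000000, weight = 0.
  m = 1000 → c = 110000100, weight = 3.
  m = 0100 → c = 110101100, weight = 5.
  m = 1100 → c = 000101000, weight = 2.
  m = 0010 → c = 001011000, weight = 3.
  m = 1010 → c = 111011100, weight = 6.
  m = 0110 → c = 111110100, weight = 6.
  m = 1110 → c = 001110000, weight = 3.
  m = 0001 → c = 100111001, weight = 5.
  m = 1001 → c = 010111101, weight = 6.
  m = 0101 → c = 010010101, weight = 4.
  m = 1101 → c = 100010001, weight = 3.
  m = 0011 → c = 101100001, weight = 4.
  m = 1011 → c = 011100101, weight = 5.
  m = 0111 → c = 011001101, weight = 5.
  m = 1111 → c = 101001001, weight = 4.
Tally weights:
  weight 0: 1 codewords.
  weight 2: 1 codewords.
  weight 3: 4 codewords.
  weight 4: 3 codewords.
  weight 5: 4 codewords.
  weight 6: 3 codewords.
Minimum distance d = smallest w > 0 with A_w > 0 = 2.
Sanity: Σ A_w = 16 = 2^4 = 16 ✓.


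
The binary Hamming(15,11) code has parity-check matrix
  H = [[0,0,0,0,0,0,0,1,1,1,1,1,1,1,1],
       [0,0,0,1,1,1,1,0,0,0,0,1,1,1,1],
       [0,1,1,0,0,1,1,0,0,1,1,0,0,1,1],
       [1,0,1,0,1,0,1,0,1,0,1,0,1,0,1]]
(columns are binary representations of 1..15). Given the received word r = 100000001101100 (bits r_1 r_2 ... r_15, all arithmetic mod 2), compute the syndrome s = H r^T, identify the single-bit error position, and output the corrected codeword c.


s = (0, 0, 1, 1)^T, error position = 3, corrected codeword c = 101000001101100

Compute s = H r^T mod 2 one row at a time:
  s_1 = 0 + 1 + 1 + 0 + 1 + 1 + 0 + 0 = 4 ≡ 0 (mod 2).
  s_2 = 0 + 0 + 0 + 0 + 1 + 1 + 0 + 0 = 2 ≡ 0 (mod 2).
  s_3 = 0 + 0 + 0 + 0 + 1 + 0 + 0 + 0 = 1 ≡ 1 (mod 2).
  s_4 = 1 + 0 + 0 + 0 + 1 + 0 + 1 + 0 = 3 ≡ 1 (mod 2).
s = (0, 0, 1, 1)^T — this equals column 3 of H (binary 0011), so error is at position 3.
Correct: flip bit 3 of r = 100000001101100 to get c = 101000001101100.


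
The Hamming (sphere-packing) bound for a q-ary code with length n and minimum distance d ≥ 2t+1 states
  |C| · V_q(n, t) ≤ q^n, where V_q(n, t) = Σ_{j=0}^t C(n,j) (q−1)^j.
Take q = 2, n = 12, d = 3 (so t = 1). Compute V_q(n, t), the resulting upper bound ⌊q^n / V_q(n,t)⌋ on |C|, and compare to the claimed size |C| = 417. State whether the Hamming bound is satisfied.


V_q(n, t) = 13, q^n = 4096, Hamming bound = 315, |C| = 417 > bound (violated).

Step 1: Compute V_q(n, t) = Σ_{j=0}^1 C(n, j) (q−1)^j.
  j = 0: C(12,0)·(1)^0 = 1·1 = 1.
  j = 1: C(12,1)·(1)^1 = 12·1 = 12.
  V_q(n, t) = 1 + 12 = 13.
Step 2: q^n = 2^12 = 4096.
Step 3: Hamming bound ⌊q^n / V_q(n,t)⌋ = ⌊4096/13⌋ = 315.
Step 4: Compare |C| = 417 to 315: violated.
The claimed |C| lies above the Hamming bound, so no 2-ary code of length 12 with d ≥ 3 can have 417 codewords.


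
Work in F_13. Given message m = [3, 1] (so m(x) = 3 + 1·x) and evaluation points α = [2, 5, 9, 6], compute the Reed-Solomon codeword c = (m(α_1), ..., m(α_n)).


c = [5, 8, 12, 9]

Message polynomial: m(x) = 3 + 1·x (mod 13).
For each evaluation point α_i, compute m(α_i) mod 13:
  α_1 = 2: Horner steps 1 → 5, so m(2) = 5.
  α_2 = 5: Horner steps 1 → 8, so m(5) = 8.
  α_3 = 9: Horner steps 1 → 12, so m(9) = 12.
  α_4 = 6: Horner steps 1 → 9, so m(6) = 9.
Codeword c = [5, 8, 12, 9] ∈ F_13^4.


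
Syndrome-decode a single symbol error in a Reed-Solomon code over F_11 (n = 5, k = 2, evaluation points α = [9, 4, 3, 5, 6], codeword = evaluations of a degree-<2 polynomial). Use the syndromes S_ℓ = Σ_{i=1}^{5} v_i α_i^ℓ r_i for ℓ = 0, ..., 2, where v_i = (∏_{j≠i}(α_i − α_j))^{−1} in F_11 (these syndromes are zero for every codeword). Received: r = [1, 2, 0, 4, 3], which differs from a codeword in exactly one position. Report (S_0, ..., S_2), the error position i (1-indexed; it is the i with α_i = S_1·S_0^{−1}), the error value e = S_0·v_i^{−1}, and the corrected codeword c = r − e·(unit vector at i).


S = (2, 1, 6), error at position 5, error magnitude e = 8, c = [1, 2, 0, 4, 6].

Step 1: column multipliers v_i = (∏_{j≠i}(α_i − α_j))^{−1} mod 11.
  i = 1 (α = 9): (9−4)(9−3)(9−5)(9−6) = 5·6·4·3 = 360 ≡ 8, so v_1 = 8^{−1} = 7 (mod 11).
  i = 2 (α = 4): (4−9)(4−3)(4−5)(4−6) = (−5)·1·(−1)·(−2) = −10 ≡ 1, so v_2 = 1^{−1} = 1 (mod 11).
  i = 3 (α = 3): (3−9)(3−4)(3−5)(3−6) = (−6)·(−1)·(−2)·(−3) = 36 ≡ 3, so v_3 = 3^{−1} = 4 (mod 11).
  i = 4 (α = 5): (5−9)(5−4)(5−3)(5−6) = (−4)·1·2·(−1) = 8 ≡ 8, so v_4 = 8^{−1} = 7 (mod 11).
  i = 5 (α = 6): (6−9)(6−4)(6−3)(6−5) = (−3)·2·3·1 = −18 ≡ 4, so v_5 = 4^{−1} = 3 (mod 11).
  v = [7, 1, 4, 7, 3].
Step 2: syndromes of r = [1, 2, 0, 4, 3] (all sums mod 11).
  S_0 = Σ v_i r_i = 7·1 + 1·2 + 4·0 + 7·4 + 3·3 = 46 ≡ 2.
  S_1 = Σ v_i α_i r_i = 7·9·1 + 1·4·2 + 4·3·0 + 7·5·4 + 3·6·3 = 265 ≡ 1.
  α_i^2 mod 11 = [4, 5, 9, 3, 3].
  S_2 = Σ v_i α_i^2 r_i = 7·4·1 + 1·5·2 + 4·9·0 + 7·3·4 + 3·3·3 = 149 ≡ 6.
  S = (2, 1, 6) ≠ 0, so r is not a codeword (an error is present).
Step 3: locate the error. For a single error e at position i, S_ℓ = v_i·e·α_i^ℓ, so α_err = S_1/S_0.
  S_0^{−1} = 2^{−1} = 6 (mod 11), so α_err = 1·6 = 6 ≡ 6 = α_5. Error position i = 5.
  Consistency check: S_2/S_1 = 6·1 = 6 ≡ 6 = α_err ✓ (single-error assumption holds).
Step 4: error magnitude e = S_0/v_5 = S_0·∏_{j≠5}(α_5 − α_j) = 2·4 = 8 ≡ 8 (mod 11).
Step 5: correct position 5: c_5 = r_5 − e = 3 − 8 ≡ 6 (mod 11). Hence c = [1, 2, 0, 4, 6].
  Check: interpolating c through the α_i gives m(x) = 5 + 2·x (degree < 2) with m(α_i) = c_i for every i, so c is indeed a codeword.


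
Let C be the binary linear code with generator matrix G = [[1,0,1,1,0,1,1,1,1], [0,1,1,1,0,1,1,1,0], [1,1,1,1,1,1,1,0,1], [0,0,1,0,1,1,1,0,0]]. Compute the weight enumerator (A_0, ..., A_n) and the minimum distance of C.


Weight distribution: A_0 = 1, A_1 = 1, A_3 = 2, A_4 = 4, A_5 = 3, A_6 = 2, A_7 = 2, A_8 = 1. Minimum distance d = 1.

Enumerate all 2^4 = 16 messages m ∈ F_2^4.
For each, compute codeword c = mG in F_2^9, then tally its weight.
  m = 0000 → c = 000000000, weight = 0.
  m = 1000 → c = 101101111, weight = 7.
  m = 0100 → c = 011101110, weight = 6.
  m = 1100 → c = 110000001, weight = 3.
  m = 0010 → c = 111111101, weight = 8.
  m = 1010 → c = 010010010, weight = 3.
  m = 0110 → c = 100010011, weight = 4.
  m = 1110 → c = 001111100, weight = 5.
  m = 0001 → c = 001011100, weight = 4.
  m = 1001 → c = 100110011, weight = 5.
  m = 0101 → c = 010110010, weight = 4.
  m = 1101 → c = 111011101, weight = 7.
  m = 0011 → c = 110100001, weight = 4.
  m = 1011 → c = 011001110, weight = 5.
  m = 0111 → c = 101001111, weight = 6.
  m = 1111 → c = 000100000, weight = 1.
Tally weights:
  weight 0: 1 codewords.
  weight 1: 1 codewords.
  weight 3: 2 codewords.
  weight 4: 4 codewords.
  weight 5: 3 codewords.
  weight 6: 2 codewords.
  weight 7: 2 codewords.
  weight 8: 1 codewords.
Minimum distance d = smallest w > 0 with A_w > 0 = 1.
Sanity: Σ A_w = 16 = 2^4 = 16 ✓.


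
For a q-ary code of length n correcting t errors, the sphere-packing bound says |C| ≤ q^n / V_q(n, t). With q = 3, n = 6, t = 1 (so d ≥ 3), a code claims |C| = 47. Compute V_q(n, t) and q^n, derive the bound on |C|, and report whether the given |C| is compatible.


V_q(n, t) = 13, q^n = 729, Hamming bound = 56, |C| = 47 ≤ bound (satisfied).

Step 1: Compute V_q(n, t) = Σ_{j=0}^1 C(n, j) (q−1)^j.
  j = 0: C(6,0)·(2)^0 = 1·1 = 1.
  j = 1: C(6,1)·(2)^1 = 6·2 = 12.
  V_q(n, t) = 1 + 12 = 13.
Step 2: q^n = 3^6 = 729.
Step 3: Hamming bound ⌊q^n / V_q(n,t)⌋ = ⌊729/13⌋ = 56.
Step 4: Compare |C| = 47 to 56: satisfied.
The claimed |C| lies below the Hamming bound.


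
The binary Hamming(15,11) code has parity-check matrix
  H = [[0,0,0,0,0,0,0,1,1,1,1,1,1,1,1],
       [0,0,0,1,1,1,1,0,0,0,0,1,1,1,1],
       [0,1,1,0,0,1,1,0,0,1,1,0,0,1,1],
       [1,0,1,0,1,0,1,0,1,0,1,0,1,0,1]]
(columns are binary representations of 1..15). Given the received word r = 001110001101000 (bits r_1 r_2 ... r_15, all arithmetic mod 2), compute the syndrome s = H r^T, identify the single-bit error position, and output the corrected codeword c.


s = (1, 1, 0, 1)^T, error position = 13, corrected codeword c = 001110001101100

Compute s = H r^T mod 2 one row at a time:
  s_1 = 0 + 1 + 1 + 0 + 1 + 0 + 0 + 0 = 3 ≡ 1 (mod 2).
  s_2 = 1 + 1 + 0 + 0 + 1 + 0 + 0 + 0 = 3 ≡ 1 (mod 2).
  s_3 = 0 + 1 + 0 + 0 + 1 + 0 + 0 + 0 = 2 ≡ 0 (mod 2).
  s_4 = 0 + 1 + 1 + 0 + 1 + 0 + 0 + 0 = 3 ≡ 1 (mod 2).
s = (1, 1, 0, 1)^T — this equals column 13 of H (binary 1101), so error is at position 13.
Correct: flip bit 13 of r = 001110001101000 to get c = 001110001101100.


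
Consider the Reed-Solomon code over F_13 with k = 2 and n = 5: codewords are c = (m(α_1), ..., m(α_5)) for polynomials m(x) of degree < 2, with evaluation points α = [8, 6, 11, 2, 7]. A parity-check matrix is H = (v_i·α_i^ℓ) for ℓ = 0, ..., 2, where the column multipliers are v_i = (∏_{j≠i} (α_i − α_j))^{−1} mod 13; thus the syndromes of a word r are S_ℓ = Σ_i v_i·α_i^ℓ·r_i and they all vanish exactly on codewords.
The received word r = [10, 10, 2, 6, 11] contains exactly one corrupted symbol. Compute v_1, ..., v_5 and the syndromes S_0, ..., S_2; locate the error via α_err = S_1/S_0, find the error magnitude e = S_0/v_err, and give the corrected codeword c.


S = (8, 12, 5), error at position 1, error magnitude e = 11, c = [12, 10, 2, 6, 11].

Step 1: column multipliers v_i = (∏_{j≠i}(α_i − α_j))^{−1} mod 13.
  i = 1 (α = 8): (8−6)(8−11)(8−2)(8−7) = 2·(−3)·6·1 = −36 ≡ 3, so v_1 = 3^{−1} = 9 (mod 13).
  i = 2 (α = 6): (6−8)(6−11)(6−2)(6−7) = (−2)·(−5)·4·(−1) = −40 ≡ 12, so v_2 = 12^{−1} = 12 (mod 13).
  i = 3 (α = 11): (11−8)(11−6)(11−2)(11−7) = 3·5·9·4 = 540 ≡ 7, so v_3 = 7^{−1} = 2 (mod 13).
  i = 4 (α = 2): (2−8)(2−6)(2−11)(2−7) = (−6)·(−4)·(−9)·(−5) = 1080 ≡ 1, so v_4 = 1^{−1} = 1 (mod 13).
  i = 5 (α = 7): (7−8)(7−6)(7−11)(7−2) = (−1)·1·(−4)·5 = 20 ≡ 7, so v_5 = 7^{−1} = 2 (mod 13).
  v = [9, 12, 2, 1, 2].
Step 2: syndromes of r = [10, 10, 2, 6, 11] (all sums mod 13).
  S_0 = Σ v_i r_i = 9·10 + 12·10 + 2·2 + 1·6 + 2·11 = 242 ≡ 8.
  S_1 = Σ v_i α_i r_i = 9·8·10 + 12·6·10 + 2·11·2 + 1·2·6 + 2·7·11 = 1650 ≡ 12.
  α_i^2 mod 13 = [12, 10, 4, 4, 10].
  S_2 = Σ v_i α_i^2 r_i = 9·12·10 + 12·10·10 + 2·4·2 + 1·4·6 + 2·10·11 = 2540 ≡ 5.
  S = (8, 12, 5) ≠ 0, so r is not a codeword (an error is present).
Step 3: locate the error. For a single error e at position i, S_ℓ = v_i·e·α_i^ℓ, so α_err = S_1/S_0.
  S_0^{−1} = 8^{−1} = 5 (mod 13), so α_err = 12·5 = 60 ≡ 8 = α_1. Error position i = 1.
  Consistency check: S_2/S_1 = 5·12 = 60 ≡ 8 = α_err ✓ (single-error assumption holds).
Step 4: error magnitude e = S_0/v_1 = S_0·∏_{j≠1}(α_1 − α_j) = 8·3 = 24 ≡ 11 (mod 13).
Step 5: correct position 1: c_1 = r_1 − e = 10 − 11 ≡ 12 (mod 13). Hence c = [12, 10, 2, 6, 11].
  Check: interpolating c through the α_i gives m(x) = 4 + 1·x (degree < 2) with m(α_i) = c_i for every i, so c is indeed a codeword.
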